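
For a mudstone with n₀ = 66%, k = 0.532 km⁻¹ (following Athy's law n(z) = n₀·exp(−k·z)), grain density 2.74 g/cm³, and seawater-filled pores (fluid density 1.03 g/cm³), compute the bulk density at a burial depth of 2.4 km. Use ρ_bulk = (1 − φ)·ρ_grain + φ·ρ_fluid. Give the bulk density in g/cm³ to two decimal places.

2.43 g/cm³

Porosity at depth: n = 0.66·exp(−0.532×2.4) = 0.66×0.2789 = 0.1841
Bulk density: ρ_b = (1−n)ρ_g + n·ρ_f = 0.8159×2.74 + 0.1841×1.03
       = 2.236 + 0.190 = 2.425 g/cm³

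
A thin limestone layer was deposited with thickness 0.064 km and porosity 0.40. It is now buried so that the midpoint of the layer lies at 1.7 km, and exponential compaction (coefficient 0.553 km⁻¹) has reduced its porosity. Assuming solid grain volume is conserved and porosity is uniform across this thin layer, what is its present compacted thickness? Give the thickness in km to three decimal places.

0.046 km

Porosity at 1.7 km: φ = 0.4·exp(−0.553×1.7) = 0.1562
Solid-volume conservation: h(1−φ) = h₀(1−φ₀) ⇒ h = h₀·(1−φ₀)/(1−φ)
h = 0.064 × (1 − 0.4)/(1 − 0.1562) = 0.064 × 0.7111 = 0.0455 km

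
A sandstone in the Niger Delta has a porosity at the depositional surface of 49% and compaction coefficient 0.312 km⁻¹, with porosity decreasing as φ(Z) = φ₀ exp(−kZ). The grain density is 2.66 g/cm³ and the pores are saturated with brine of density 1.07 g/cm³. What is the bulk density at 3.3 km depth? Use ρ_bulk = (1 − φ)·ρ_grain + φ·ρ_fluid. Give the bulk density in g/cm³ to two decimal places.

Porosity at depth: φ = 0.49·exp(−0.312×3.3) = 0.49×0.3571 = 0.1750
Bulk density: ρ_b = (1−φ)ρ_g + φ·ρ_f = 0.8250×2.66 + 0.1750×1.07
       = 2.194 + 0.187 = 2.382 g/cm³

2.38 g/cm³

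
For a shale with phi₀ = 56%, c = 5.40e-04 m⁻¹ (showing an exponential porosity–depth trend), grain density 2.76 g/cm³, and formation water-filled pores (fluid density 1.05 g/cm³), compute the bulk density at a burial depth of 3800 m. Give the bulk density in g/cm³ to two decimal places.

Working in km (1 km = 1000 m; c in km⁻¹ = c in m⁻¹ × 1000):
Porosity at depth: phi = 0.56·exp(−0.54×3.8) = 0.56×0.1285 = 0.0719
Bulk density: ρ_b = (1−phi)ρ_g + phi·ρ_f = 0.9281×2.76 + 0.0719×1.05
       = 2.561 + 0.076 = 2.637 g/cm³

2.64 g/cm³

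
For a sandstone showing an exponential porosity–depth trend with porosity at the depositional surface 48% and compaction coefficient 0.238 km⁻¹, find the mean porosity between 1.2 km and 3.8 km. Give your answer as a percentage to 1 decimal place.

26.9%

⟨φ⟩ = (1/(z₂−z₁)) ∫ φ₀ e^(−cz) dz = φ₀·(e^(−c·z₁) − e^(−c·z₂)) / (c·(z₂−z₁))
e^(−0.238×1.2) = 0.7516; e^(−0.238×3.8) = 0.4048
⟨φ⟩ = 0.48 × (0.7516 − 0.4048) / (0.238 × 2.6) = 0.48 × 0.5604 = 0.2690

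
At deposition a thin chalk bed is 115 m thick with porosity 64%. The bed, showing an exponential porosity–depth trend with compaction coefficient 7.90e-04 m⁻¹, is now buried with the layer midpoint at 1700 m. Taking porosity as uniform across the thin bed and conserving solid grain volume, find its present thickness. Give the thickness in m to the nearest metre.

50 m

Working in km (1 km = 1000 m; k in km⁻¹ = k in m⁻¹ × 1000):
Porosity at 1.7 km: φ = 0.64·exp(−0.79×1.7) = 0.1671
Solid-volume conservation: h(1−φ) = h₀(1−φ₀) ⇒ h = h₀·(1−φ₀)/(1−φ)
h = 0.115 × (1 − 0.64)/(1 − 0.1671) = 0.115 × 0.4322 = 0.0497 km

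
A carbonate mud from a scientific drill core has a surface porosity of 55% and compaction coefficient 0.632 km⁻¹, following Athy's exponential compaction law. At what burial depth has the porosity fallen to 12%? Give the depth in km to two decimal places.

2.41 km

Invert Athy's law: Z = ln(n₀/n) / c
Z = ln(0.55/0.12) / 0.632 = ln(4.583) / 0.632 = 1.5224 / 0.632 = 2.409 km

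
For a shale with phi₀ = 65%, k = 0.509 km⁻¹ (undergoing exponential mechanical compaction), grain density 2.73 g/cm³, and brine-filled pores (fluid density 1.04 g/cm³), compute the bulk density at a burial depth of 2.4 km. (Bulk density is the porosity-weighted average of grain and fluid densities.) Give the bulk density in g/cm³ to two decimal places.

Porosity at depth: phi = 0.65·exp(−0.509×2.4) = 0.65×0.2948 = 0.1916
Bulk density: ρ_b = (1−phi)ρ_g + phi·ρ_f = 0.8084×2.73 + 0.1916×1.04
       = 2.207 + 0.199 = 2.406 g/cm³

2.41 g/cm³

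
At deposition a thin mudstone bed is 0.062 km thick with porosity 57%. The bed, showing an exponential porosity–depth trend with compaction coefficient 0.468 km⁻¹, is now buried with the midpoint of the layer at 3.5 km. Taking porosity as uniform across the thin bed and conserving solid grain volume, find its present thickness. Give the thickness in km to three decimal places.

0.030 km

Porosity at 3.5 km: n = 0.57·exp(−0.468×3.5) = 0.1108
Solid-volume conservation: h(1−n) = h₀(1−n₀) ⇒ h = h₀·(1−n₀)/(1−n)
h = 0.062 × (1 − 0.57)/(1 − 0.1108) = 0.062 × 0.4836 = 0.0300 km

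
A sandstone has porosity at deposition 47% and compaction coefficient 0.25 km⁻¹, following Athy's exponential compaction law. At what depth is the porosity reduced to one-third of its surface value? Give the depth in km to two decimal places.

φ/φ₀ = 1/3 ⇒ exp(−c·z) = 1/3 ⇒ z = ln(3) / c
z = 1.0986 / 0.25 = 4.394 km

4.39 km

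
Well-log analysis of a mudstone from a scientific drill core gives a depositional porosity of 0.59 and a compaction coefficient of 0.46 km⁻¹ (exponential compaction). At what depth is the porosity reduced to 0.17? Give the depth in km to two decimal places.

2.71 km

Invert Athy's law: d = ln(phi₀/phi) / c
d = ln(0.59/0.17) / 0.46 = ln(3.471) / 0.46 = 1.2443 / 0.46 = 2.705 km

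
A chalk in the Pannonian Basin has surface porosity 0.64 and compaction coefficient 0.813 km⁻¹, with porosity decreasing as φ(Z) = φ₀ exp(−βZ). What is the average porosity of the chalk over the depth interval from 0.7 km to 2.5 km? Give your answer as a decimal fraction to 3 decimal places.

⟨φ⟩ = (1/(Z₂−Z₁)) ∫ φ₀ e^(−βZ) dZ = φ₀·(e^(−β·Z₁) − e^(−β·Z₂)) / (β·(Z₂−Z₁))
e^(−0.813×0.7) = 0.5660; e^(−0.813×2.5) = 0.1310
⟨φ⟩ = 0.64 × (0.5660 − 0.1310) / (0.813 × 1.8) = 0.64 × 0.2973 = 0.1903

0.190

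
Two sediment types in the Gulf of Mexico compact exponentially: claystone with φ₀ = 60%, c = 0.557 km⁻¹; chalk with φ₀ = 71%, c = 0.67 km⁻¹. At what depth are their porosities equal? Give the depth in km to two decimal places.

1.49 km

Set φ₀ₐ e^(−cₐZ) = φ₀ᵦ e^(−cᵦZ) ⇒ ln(φ₀ₐ/φ₀ᵦ) = (cₐ − cᵦ)·Z
Z = ln(0.6/0.71) / (0.557 − 0.67) = -0.1683 / -0.113 = 1.490 km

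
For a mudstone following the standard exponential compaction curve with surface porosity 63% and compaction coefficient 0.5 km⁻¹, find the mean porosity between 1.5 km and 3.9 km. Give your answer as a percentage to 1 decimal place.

⟨φ⟩ = (1/(d₂−d₁)) ∫ φ₀ e^(−kd) dd = φ₀·(e^(−k·d₁) − e^(−k·d₂)) / (k·(d₂−d₁))
e^(−0.5×1.5) = 0.4724; e^(−0.5×3.9) = 0.1423
⟨φ⟩ = 0.63 × (0.4724 − 0.1423) / (0.5 × 2.4) = 0.63 × 0.2751 = 0.1733

17.3%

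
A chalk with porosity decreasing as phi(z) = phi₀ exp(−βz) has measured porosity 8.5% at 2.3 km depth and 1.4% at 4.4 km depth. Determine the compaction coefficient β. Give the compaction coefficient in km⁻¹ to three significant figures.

0.859 km⁻¹

Athy: phi(z) = phi₀ e^(−βz) ⇒ phi₁/phi₂ = e^{β(z₂−z₁)} ⇒ β = ln(phi₁/phi₂)/(z₂−z₁)
β = ln(0.085/0.014) / (4.4 − 2.3) = ln(6.071) / 2.1 = 1.8036 / 2.1 = 0.8589 km⁻¹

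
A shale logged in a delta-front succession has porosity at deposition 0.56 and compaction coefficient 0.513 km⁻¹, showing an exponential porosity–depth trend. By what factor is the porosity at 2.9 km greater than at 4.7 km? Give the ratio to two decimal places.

φ(z₁)/φ(z₂) = e^(−β·z₁)/e^(−β·z₂) = e^{β(z₂−z₁)}
= exp(0.513 × 1.8) = exp(0.9234) = 2.5178

2.52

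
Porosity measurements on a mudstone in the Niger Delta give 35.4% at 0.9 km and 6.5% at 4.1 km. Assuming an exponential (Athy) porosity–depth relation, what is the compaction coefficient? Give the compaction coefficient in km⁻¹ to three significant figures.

Athy: φ(Z) = φ₀ e^(−cZ) ⇒ φ₁/φ₂ = e^{c(Z₂−Z₁)} ⇒ c = ln(φ₁/φ₂)/(Z₂−Z₁)
c = ln(0.354/0.065) / (4.1 − 0.9) = ln(5.446) / 3.2 = 1.6949 / 3.2 = 0.5297 km⁻¹

0.530 km⁻¹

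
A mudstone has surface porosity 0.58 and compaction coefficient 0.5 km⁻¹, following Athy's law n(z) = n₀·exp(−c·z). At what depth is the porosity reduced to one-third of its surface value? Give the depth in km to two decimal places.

n/n₀ = 1/3 ⇒ exp(−c·z) = 1/3 ⇒ z = ln(3) / c
z = 1.0986 / 0.5 = 2.197 km

2.20 km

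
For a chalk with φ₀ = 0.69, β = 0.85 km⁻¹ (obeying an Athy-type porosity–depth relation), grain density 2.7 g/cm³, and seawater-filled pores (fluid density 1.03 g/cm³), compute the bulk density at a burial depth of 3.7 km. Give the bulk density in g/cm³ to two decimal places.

2.65 g/cm³

Porosity at depth: φ = 0.69·exp(−0.85×3.7) = 0.69×0.0431 = 0.0297
Bulk density: ρ_b = (1−φ)ρ_g + φ·ρ_f = 0.9703×2.7 + 0.0297×1.03
       = 2.620 + 0.031 = 2.650 g/cm³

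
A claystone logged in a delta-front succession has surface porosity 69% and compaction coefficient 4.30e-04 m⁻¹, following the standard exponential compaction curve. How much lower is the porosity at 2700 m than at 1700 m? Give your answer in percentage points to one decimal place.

Working in km (1 km = 1000 m; k in km⁻¹ = k in m⁻¹ × 1000):
n(1.7) = 0.69·e^(−0.43×1.7) = 0.3322
n(2.7) = 0.69·e^(−0.43×2.7) = 0.2161
Δn = 0.3322 − 0.2161 = 0.1161

11.6 percentage points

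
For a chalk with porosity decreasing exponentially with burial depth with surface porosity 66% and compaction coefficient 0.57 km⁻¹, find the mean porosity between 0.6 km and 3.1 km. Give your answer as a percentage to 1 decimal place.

⟨n⟩ = (1/(d₂−d₁)) ∫ n₀ e^(−βd) dd = n₀·(e^(−β·d₁) − e^(−β·d₂)) / (β·(d₂−d₁))
e^(−0.57×0.6) = 0.7103; e^(−0.57×3.1) = 0.1708
⟨n⟩ = 0.66 × (0.7103 − 0.1708) / (0.57 × 2.5) = 0.66 × 0.3786 = 0.2499

25.0%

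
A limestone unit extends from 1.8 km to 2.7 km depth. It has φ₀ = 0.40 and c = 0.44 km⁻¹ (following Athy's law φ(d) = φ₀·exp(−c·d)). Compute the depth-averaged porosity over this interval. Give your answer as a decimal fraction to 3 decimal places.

0.150

⟨φ⟩ = (1/(d₂−d₁)) ∫ φ₀ e^(−cd) dd = φ₀·(e^(−c·d₁) − e^(−c·d₂)) / (c·(d₂−d₁))
e^(−0.44×1.8) = 0.4529; e^(−0.44×2.7) = 0.3048
⟨φ⟩ = 0.4 × (0.4529 − 0.3048) / (0.44 × 0.9) = 0.4 × 0.3740 = 0.1496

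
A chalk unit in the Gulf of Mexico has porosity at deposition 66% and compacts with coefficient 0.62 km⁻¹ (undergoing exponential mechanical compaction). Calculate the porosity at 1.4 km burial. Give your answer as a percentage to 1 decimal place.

φ = φ₀·exp(−k·d) = 0.66 × exp(−0.62 × 1.4) = 0.66 × exp(−0.868)
  = 0.66 × 0.4198 = 0.2771

27.7%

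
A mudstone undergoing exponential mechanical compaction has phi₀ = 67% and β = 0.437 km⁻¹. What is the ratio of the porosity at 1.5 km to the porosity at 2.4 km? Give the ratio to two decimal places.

1.48

phi(d₁)/phi(d₂) = e^(−β·d₁)/e^(−β·d₂) = e^{β(d₂−d₁)}
= exp(0.437 × 0.9) = exp(0.3933) = 1.4819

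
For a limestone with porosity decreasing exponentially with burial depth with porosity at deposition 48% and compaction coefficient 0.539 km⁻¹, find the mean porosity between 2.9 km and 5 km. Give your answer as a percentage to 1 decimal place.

6.0%

⟨phi⟩ = (1/(d₂−d₁)) ∫ phi₀ e^(−kd) dd = phi₀·(e^(−k·d₁) − e^(−k·d₂)) / (k·(d₂−d₁))
e^(−0.539×2.9) = 0.2095; e^(−0.539×5) = 0.0675
⟨phi⟩ = 0.48 × (0.2095 − 0.0675) / (0.539 × 2.1) = 0.48 × 0.1254 = 0.0602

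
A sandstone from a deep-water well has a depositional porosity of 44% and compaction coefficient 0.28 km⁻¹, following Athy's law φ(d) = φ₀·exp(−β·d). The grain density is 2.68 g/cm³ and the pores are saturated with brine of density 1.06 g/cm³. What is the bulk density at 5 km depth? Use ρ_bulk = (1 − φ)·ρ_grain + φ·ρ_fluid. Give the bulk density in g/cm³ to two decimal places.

Porosity at depth: φ = 0.44·exp(−0.28×5) = 0.44×0.2466 = 0.1085
Bulk density: ρ_b = (1−φ)ρ_g + φ·ρ_f = 0.8915×2.68 + 0.1085×1.06
       = 2.389 + 0.115 = 2.504 g/cm³

2.50 g/cm³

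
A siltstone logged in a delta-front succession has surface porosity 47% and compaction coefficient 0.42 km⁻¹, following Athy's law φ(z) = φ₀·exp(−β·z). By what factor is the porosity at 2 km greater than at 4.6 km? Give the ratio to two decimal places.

φ(z₁)/φ(z₂) = e^(−β·z₁)/e^(−β·z₂) = e^{β(z₂−z₁)}
= exp(0.42 × 2.6) = exp(1.092) = 2.9802

2.98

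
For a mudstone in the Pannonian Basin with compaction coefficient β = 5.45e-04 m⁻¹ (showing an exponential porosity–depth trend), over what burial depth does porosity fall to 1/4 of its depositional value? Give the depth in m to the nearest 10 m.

2540 m

Working in km (1 km = 1000 m; β in km⁻¹ = β in m⁻¹ × 1000):
phi/phi₀ = 1/4 ⇒ exp(−β·Z) = 1/4 ⇒ Z = ln(4) / β
Z = 1.3863 / 0.545 = 2.544 km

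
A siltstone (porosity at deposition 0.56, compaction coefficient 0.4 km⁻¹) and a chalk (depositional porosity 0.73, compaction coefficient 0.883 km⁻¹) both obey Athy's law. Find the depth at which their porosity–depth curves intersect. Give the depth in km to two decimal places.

Set n₀ₐ e^(−kₐZ) = n₀ᵦ e^(−kᵦZ) ⇒ ln(n₀ₐ/n₀ᵦ) = (kₐ − kᵦ)·Z
Z = ln(0.56/0.73) / (0.4 − 0.883) = -0.2651 / -0.483 = 0.549 km

0.55 km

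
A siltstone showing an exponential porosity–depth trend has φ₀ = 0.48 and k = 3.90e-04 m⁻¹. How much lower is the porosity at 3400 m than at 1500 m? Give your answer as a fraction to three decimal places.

Working in km (1 km = 1000 m; k in km⁻¹ = k in m⁻¹ × 1000):
φ(1.5) = 0.48·e^(−0.39×1.5) = 0.2674
φ(3.4) = 0.48·e^(−0.39×3.4) = 0.1275
Δφ = 0.2674 − 0.1275 = 0.1400

0.140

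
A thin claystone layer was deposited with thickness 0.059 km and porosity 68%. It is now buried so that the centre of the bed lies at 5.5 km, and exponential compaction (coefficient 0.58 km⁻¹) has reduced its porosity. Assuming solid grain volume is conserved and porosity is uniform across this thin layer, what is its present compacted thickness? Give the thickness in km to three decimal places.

0.019 km

Porosity at 5.5 km: φ = 0.68·exp(−0.58×5.5) = 0.0280
Solid-volume conservation: h(1−φ) = h₀(1−φ₀) ⇒ h = h₀·(1−φ₀)/(1−φ)
h = 0.059 × (1 − 0.68)/(1 − 0.0280) = 0.059 × 0.3292 = 0.0194 km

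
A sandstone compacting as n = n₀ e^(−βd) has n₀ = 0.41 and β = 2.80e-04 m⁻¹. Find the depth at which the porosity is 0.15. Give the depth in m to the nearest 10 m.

3590 m

Working in km (1 km = 1000 m; β in km⁻¹ = β in m⁻¹ × 1000):
Invert Athy's law: d = ln(n₀/n) / β
d = ln(0.41/0.15) / 0.28 = ln(2.733) / 0.28 = 1.0055 / 0.28 = 3.591 km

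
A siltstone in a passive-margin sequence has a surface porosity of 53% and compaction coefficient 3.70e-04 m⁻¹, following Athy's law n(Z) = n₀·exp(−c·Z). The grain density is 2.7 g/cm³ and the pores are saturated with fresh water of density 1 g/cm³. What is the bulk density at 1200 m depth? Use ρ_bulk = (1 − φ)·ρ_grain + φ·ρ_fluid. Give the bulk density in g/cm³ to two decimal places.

Working in km (1 km = 1000 m; c in km⁻¹ = c in m⁻¹ × 1000):
Porosity at depth: n = 0.53·exp(−0.37×1.2) = 0.53×0.6415 = 0.3400
Bulk density: ρ_b = (1−n)ρ_g + n·ρ_f = 0.6600×2.7 + 0.3400×1
       = 1.782 + 0.340 = 2.122 g/cm³

2.12 g/cm³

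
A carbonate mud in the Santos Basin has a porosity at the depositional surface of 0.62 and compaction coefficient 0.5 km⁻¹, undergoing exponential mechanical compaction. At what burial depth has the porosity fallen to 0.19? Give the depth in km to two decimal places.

Invert Athy's law: z = ln(phi₀/phi) / k
z = ln(0.62/0.19) / 0.5 = ln(3.263) / 0.5 = 1.1827 / 0.5 = 2.365 km

2.37 km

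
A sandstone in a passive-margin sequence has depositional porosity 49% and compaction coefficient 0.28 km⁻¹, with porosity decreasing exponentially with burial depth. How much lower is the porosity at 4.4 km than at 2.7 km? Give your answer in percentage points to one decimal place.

n(2.7) = 0.49·e^(−0.28×2.7) = 0.2301
n(4.4) = 0.49·e^(−0.28×4.4) = 0.1429
Δn = 0.2301 − 0.1429 = 0.0871

8.7 percentage points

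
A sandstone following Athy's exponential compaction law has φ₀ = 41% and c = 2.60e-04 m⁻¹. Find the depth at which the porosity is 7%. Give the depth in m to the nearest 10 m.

Working in km (1 km = 1000 m; c in km⁻¹ = c in m⁻¹ × 1000):
Invert Athy's law: d = ln(φ₀/φ) / c
d = ln(0.41/0.07) / 0.26 = ln(5.857) / 0.26 = 1.7677 / 0.26 = 6.799 km

6800 m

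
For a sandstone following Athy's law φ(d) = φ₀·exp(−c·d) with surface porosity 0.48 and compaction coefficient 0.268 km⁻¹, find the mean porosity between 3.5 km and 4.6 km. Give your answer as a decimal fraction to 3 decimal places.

⟨φ⟩ = (1/(d₂−d₁)) ∫ φ₀ e^(−cd) dd = φ₀·(e^(−c·d₁) − e^(−c·d₂)) / (c·(d₂−d₁))
e^(−0.268×3.5) = 0.3914; e^(−0.268×4.6) = 0.2915
⟨φ⟩ = 0.48 × (0.3914 − 0.2915) / (0.268 × 1.1) = 0.48 × 0.3390 = 0.1627

0.163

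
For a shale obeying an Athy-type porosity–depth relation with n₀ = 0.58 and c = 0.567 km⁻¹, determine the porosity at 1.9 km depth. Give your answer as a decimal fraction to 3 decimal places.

n = n₀·exp(−c·d) = 0.58 × exp(−0.567 × 1.9) = 0.58 × exp(−1.077)
  = 0.58 × 0.3405 = 0.1975

0.197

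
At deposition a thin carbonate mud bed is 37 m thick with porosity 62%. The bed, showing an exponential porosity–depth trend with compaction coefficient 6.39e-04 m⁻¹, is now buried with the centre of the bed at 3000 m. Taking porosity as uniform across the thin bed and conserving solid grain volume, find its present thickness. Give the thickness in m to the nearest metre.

Working in km (1 km = 1000 m; β in km⁻¹ = β in m⁻¹ × 1000):
Porosity at 3 km: phi = 0.62·exp(−0.639×3) = 0.0912
Solid-volume conservation: h(1−phi) = h₀(1−phi₀) ⇒ h = h₀·(1−phi₀)/(1−phi)
h = 0.037 × (1 − 0.62)/(1 − 0.0912) = 0.037 × 0.4181 = 0.0155 km

15 m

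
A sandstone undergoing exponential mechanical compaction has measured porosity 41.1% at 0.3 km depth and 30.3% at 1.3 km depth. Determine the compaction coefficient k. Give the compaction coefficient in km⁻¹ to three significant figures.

0.305 km⁻¹

Athy: φ(z) = φ₀ e^(−kz) ⇒ φ₁/φ₂ = e^{k(z₂−z₁)} ⇒ k = ln(φ₁/φ₂)/(z₂−z₁)
k = ln(0.411/0.303) / (1.3 − 0.3) = ln(1.356) / 1 = 0.3049 / 1 = 0.3049 km⁻¹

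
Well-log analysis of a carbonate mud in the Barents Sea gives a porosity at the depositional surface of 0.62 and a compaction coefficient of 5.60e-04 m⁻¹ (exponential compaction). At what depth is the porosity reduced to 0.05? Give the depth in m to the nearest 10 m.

4500 m

Working in km (1 km = 1000 m; k in km⁻¹ = k in m⁻¹ × 1000):
Invert Athy's law: Z = ln(φ₀/φ) / k
Z = ln(0.62/0.05) / 0.56 = ln(12.4) / 0.56 = 2.5177 / 0.56 = 4.496 km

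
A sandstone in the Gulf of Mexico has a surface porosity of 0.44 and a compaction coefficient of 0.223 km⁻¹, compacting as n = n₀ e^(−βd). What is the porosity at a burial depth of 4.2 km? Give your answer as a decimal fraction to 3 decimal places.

n = n₀·exp(−β·d) = 0.44 × exp(−0.223 × 4.2) = 0.44 × exp(−0.9366)
  = 0.44 × 0.3920 = 0.1725

0.172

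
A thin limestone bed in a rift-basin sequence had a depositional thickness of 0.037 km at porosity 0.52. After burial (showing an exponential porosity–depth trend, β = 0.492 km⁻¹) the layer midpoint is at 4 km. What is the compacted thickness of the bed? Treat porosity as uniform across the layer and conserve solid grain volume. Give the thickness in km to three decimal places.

0.019 km

Porosity at 4 km: n = 0.52·exp(−0.492×4) = 0.0727
Solid-volume conservation: h(1−n) = h₀(1−n₀) ⇒ h = h₀·(1−n₀)/(1−n)
h = 0.037 × (1 − 0.52)/(1 − 0.0727) = 0.037 × 0.5176 = 0.0192 km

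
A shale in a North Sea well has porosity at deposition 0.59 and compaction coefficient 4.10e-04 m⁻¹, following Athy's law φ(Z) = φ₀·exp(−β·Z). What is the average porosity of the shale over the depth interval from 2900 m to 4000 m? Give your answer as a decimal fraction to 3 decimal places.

0.145

Working in km (1 km = 1000 m; β in km⁻¹ = β in m⁻¹ × 1000):
⟨φ⟩ = (1/(Z₂−Z₁)) ∫ φ₀ e^(−βZ) dZ = φ₀·(e^(−β·Z₁) − e^(−β·Z₂)) / (β·(Z₂−Z₁))
e^(−0.41×2.9) = 0.3045; e^(−0.41×4) = 0.1940
⟨φ⟩ = 0.59 × (0.3045 − 0.1940) / (0.41 × 1.1) = 0.59 × 0.2451 = 0.1446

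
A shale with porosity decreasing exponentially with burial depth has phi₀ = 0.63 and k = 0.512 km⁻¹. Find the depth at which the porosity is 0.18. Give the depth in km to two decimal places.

2.45 km

Invert Athy's law: z = ln(phi₀/phi) / k
z = ln(0.63/0.18) / 0.512 = ln(3.5) / 0.512 = 1.2528 / 0.512 = 2.447 km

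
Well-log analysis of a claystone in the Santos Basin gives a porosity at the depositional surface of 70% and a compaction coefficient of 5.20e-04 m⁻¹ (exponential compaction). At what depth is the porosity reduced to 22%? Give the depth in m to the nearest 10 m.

Working in km (1 km = 1000 m; β in km⁻¹ = β in m⁻¹ × 1000):
Invert Athy's law: d = ln(φ₀/φ) / β
d = ln(0.7/0.22) / 0.52 = ln(3.182) / 0.52 = 1.1575 / 0.52 = 2.226 km

2230 m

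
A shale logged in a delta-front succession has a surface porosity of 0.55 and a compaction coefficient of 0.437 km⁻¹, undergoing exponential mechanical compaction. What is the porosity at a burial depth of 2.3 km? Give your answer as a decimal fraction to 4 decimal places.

0.2013

n = n₀·exp(−k·d) = 0.55 × exp(−0.437 × 2.3) = 0.55 × exp(−1.005)
  = 0.55 × 0.3660 = 0.2013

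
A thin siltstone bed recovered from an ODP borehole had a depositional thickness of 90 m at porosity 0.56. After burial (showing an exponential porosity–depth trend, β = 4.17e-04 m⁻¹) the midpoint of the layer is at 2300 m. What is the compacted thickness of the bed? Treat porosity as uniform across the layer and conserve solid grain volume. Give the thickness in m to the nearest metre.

Working in km (1 km = 1000 m; β in km⁻¹ = β in m⁻¹ × 1000):
Porosity at 2.3 km: φ = 0.56·exp(−0.417×2.3) = 0.2146
Solid-volume conservation: h(1−φ) = h₀(1−φ₀) ⇒ h = h₀·(1−φ₀)/(1−φ)
h = 0.09 × (1 − 0.56)/(1 − 0.2146) = 0.09 × 0.5602 = 0.0504 km

50 m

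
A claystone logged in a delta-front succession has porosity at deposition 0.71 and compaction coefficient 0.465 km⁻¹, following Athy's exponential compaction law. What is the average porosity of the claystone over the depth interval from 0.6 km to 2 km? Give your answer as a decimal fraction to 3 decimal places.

⟨phi⟩ = (1/(Z₂−Z₁)) ∫ phi₀ e^(−cZ) dZ = phi₀·(e^(−c·Z₁) − e^(−c·Z₂)) / (c·(Z₂−Z₁))
e^(−0.465×0.6) = 0.7565; e^(−0.465×2) = 0.3946
⟨phi⟩ = 0.71 × (0.7565 − 0.3946) / (0.465 × 1.4) = 0.71 × 0.5560 = 0.3948

0.395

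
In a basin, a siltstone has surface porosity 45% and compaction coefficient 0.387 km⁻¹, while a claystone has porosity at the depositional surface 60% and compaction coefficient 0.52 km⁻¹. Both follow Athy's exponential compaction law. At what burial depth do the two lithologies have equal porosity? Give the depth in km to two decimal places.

2.16 km

Set φ₀ₐ e^(−βₐZ) = φ₀ᵦ e^(−βᵦZ) ⇒ ln(φ₀ₐ/φ₀ᵦ) = (βₐ − βᵦ)·Z
Z = ln(0.45/0.6) / (0.387 − 0.52) = -0.2877 / -0.133 = 2.163 km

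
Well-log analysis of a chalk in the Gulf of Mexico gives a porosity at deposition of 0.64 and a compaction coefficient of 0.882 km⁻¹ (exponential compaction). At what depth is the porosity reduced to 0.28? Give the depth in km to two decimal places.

0.94 km

Invert Athy's law: z = ln(phi₀/phi) / k
z = ln(0.64/0.28) / 0.882 = ln(2.286) / 0.882 = 0.8267 / 0.882 = 0.937 km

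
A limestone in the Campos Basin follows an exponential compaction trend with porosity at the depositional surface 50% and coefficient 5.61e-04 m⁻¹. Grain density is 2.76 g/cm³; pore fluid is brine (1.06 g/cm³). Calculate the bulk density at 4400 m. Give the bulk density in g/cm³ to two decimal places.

Working in km (1 km = 1000 m; k in km⁻¹ = k in m⁻¹ × 1000):
Porosity at depth: n = 0.5·exp(−0.561×4.4) = 0.5×0.0847 = 0.0424
Bulk density: ρ_b = (1−n)ρ_g + n·ρ_f = 0.9576×2.76 + 0.0424×1.06
       = 2.643 + 0.045 = 2.688 g/cm³

2.69 g/cm³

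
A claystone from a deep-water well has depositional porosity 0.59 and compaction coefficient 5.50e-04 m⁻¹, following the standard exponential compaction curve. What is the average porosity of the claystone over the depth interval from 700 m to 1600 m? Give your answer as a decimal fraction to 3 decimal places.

0.317

Working in km (1 km = 1000 m; c in km⁻¹ = c in m⁻¹ × 1000):
⟨n⟩ = (1/(Z₂−Z₁)) ∫ n₀ e^(−cZ) dZ = n₀·(e^(−c·Z₁) − e^(−c·Z₂)) / (c·(Z₂−Z₁))
e^(−0.55×0.7) = 0.6805; e^(−0.55×1.6) = 0.4148
⟨n⟩ = 0.59 × (0.6805 − 0.4148) / (0.55 × 0.9) = 0.59 × 0.5367 = 0.3167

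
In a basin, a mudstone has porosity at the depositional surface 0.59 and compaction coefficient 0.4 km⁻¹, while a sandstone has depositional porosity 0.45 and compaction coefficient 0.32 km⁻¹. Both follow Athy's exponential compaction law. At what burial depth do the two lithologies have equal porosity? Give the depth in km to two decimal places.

Set φ₀ₐ e^(−βₐZ) = φ₀ᵦ e^(−βᵦZ) ⇒ ln(φ₀ₐ/φ₀ᵦ) = (βₐ − βᵦ)·Z
Z = ln(0.59/0.45) / (0.4 − 0.32) = 0.2709 / 0.08 = 3.386 km

3.39 km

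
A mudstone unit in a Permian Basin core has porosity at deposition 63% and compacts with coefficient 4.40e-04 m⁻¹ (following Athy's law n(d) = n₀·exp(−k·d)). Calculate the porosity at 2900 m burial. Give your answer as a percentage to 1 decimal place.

17.6%

Working in km (1 km = 1000 m; k in km⁻¹ = k in m⁻¹ × 1000):
n = n₀·exp(−k·d) = 0.63 × exp(−0.44 × 2.9) = 0.63 × exp(−1.276)
  = 0.63 × 0.2792 = 0.1759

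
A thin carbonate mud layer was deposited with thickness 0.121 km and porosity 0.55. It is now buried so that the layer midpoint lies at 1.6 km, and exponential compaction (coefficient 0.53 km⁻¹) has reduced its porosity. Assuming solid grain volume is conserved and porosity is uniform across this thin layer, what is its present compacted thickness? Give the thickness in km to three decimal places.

Porosity at 1.6 km: φ = 0.55·exp(−0.53×1.6) = 0.2355
Solid-volume conservation: h(1−φ) = h₀(1−φ₀) ⇒ h = h₀·(1−φ₀)/(1−φ)
h = 0.121 × (1 − 0.55)/(1 − 0.2355) = 0.121 × 0.5887 = 0.0712 km

0.071 km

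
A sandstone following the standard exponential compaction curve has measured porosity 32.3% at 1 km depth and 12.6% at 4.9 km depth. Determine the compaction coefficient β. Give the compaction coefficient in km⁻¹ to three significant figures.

0.241 km⁻¹

Athy: n(d) = n₀ e^(−βd) ⇒ n₁/n₂ = e^{β(d₂−d₁)} ⇒ β = ln(n₁/n₂)/(d₂−d₁)
β = ln(0.323/0.126) / (4.9 − 1) = ln(2.563) / 3.9 = 0.9414 / 3.9 = 0.2414 km⁻¹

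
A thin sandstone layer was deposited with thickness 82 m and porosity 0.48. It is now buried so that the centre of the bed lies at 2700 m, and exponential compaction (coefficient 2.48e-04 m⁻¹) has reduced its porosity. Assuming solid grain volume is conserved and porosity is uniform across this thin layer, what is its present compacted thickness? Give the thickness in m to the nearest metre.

Working in km (1 km = 1000 m; k in km⁻¹ = k in m⁻¹ × 1000):
Porosity at 2.7 km: phi = 0.48·exp(−0.248×2.7) = 0.2457
Solid-volume conservation: h(1−phi) = h₀(1−phi₀) ⇒ h = h₀·(1−phi₀)/(1−phi)
h = 0.082 × (1 − 0.48)/(1 − 0.2457) = 0.082 × 0.6894 = 0.0565 km

57 m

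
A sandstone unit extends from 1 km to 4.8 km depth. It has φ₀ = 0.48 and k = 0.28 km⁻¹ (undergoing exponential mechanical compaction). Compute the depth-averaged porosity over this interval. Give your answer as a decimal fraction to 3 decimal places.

0.223

⟨φ⟩ = (1/(z₂−z₁)) ∫ φ₀ e^(−kz) dz = φ₀·(e^(−k·z₁) − e^(−k·z₂)) / (k·(z₂−z₁))
e^(−0.28×1) = 0.7558; e^(−0.28×4.8) = 0.2608
⟨φ⟩ = 0.48 × (0.7558 − 0.2608) / (0.28 × 3.8) = 0.48 × 0.4652 = 0.2233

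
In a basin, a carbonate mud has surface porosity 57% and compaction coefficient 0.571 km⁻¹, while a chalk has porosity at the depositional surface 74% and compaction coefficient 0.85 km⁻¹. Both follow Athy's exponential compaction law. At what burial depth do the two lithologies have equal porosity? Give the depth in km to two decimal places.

0.94 km

Set n₀ₐ e^(−βₐd) = n₀ᵦ e^(−βᵦd) ⇒ ln(n₀ₐ/n₀ᵦ) = (βₐ − βᵦ)·d
d = ln(0.57/0.74) / (0.571 − 0.85) = -0.2610 / -0.279 = 0.936 km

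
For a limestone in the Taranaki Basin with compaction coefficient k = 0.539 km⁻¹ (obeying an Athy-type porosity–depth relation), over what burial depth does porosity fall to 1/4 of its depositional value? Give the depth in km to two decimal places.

2.57 km

φ/φ₀ = 1/4 ⇒ exp(−k·d) = 1/4 ⇒ d = ln(4) / k
d = 1.3863 / 0.539 = 2.572 km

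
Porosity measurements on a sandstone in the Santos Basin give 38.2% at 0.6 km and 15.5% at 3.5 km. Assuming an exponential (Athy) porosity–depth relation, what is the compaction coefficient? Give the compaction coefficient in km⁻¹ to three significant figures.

Athy: n(d) = n₀ e^(−kd) ⇒ n₁/n₂ = e^{k(d₂−d₁)} ⇒ k = ln(n₁/n₂)/(d₂−d₁)
k = ln(0.382/0.155) / (3.5 − 0.6) = ln(2.465) / 2.9 = 0.9020 / 2.9 = 0.311 km⁻¹

0.311 km⁻¹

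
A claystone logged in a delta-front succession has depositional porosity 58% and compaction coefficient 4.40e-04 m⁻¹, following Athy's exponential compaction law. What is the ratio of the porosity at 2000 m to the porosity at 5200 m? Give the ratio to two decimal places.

Working in km (1 km = 1000 m; k in km⁻¹ = k in m⁻¹ × 1000):
n(d₁)/n(d₂) = e^(−k·d₁)/e^(−k·d₂) = e^{k(d₂−d₁)}
= exp(0.44 × 3.2) = exp(1.408) = 4.0878

4.09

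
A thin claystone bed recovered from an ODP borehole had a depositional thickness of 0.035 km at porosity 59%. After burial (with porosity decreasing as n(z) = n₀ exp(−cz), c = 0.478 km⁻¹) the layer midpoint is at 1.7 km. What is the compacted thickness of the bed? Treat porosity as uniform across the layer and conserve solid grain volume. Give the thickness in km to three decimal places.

0.019 km

Porosity at 1.7 km: n = 0.59·exp(−0.478×1.7) = 0.2618
Solid-volume conservation: h(1−n) = h₀(1−n₀) ⇒ h = h₀·(1−n₀)/(1−n)
h = 0.035 × (1 − 0.59)/(1 − 0.2618) = 0.035 × 0.5554 = 0.0194 km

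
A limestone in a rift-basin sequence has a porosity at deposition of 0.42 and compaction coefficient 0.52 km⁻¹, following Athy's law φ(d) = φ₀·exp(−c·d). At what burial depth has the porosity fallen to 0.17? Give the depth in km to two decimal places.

1.74 km

Invert Athy's law: d = ln(φ₀/φ) / c
d = ln(0.42/0.17) / 0.52 = ln(2.471) / 0.52 = 0.9045 / 0.52 = 1.739 km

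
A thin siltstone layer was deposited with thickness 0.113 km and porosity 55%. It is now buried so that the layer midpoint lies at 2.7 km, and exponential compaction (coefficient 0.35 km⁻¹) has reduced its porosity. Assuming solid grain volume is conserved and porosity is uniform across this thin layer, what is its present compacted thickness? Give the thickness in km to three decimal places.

Porosity at 2.7 km: n = 0.55·exp(−0.35×2.7) = 0.2138
Solid-volume conservation: h(1−n) = h₀(1−n₀) ⇒ h = h₀·(1−n₀)/(1−n)
h = 0.113 × (1 − 0.55)/(1 − 0.2138) = 0.113 × 0.5724 = 0.0647 km

0.065 km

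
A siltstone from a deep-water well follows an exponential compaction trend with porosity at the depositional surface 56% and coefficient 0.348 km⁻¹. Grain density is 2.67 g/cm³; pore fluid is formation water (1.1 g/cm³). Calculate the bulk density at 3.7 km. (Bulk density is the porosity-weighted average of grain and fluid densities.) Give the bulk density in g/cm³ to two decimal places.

2.43 g/cm³

Porosity at depth: φ = 0.56·exp(−0.348×3.7) = 0.56×0.2759 = 0.1545
Bulk density: ρ_b = (1−φ)ρ_g + φ·ρ_f = 0.8455×2.67 + 0.1545×1.1
       = 2.257 + 0.170 = 2.427 g/cm³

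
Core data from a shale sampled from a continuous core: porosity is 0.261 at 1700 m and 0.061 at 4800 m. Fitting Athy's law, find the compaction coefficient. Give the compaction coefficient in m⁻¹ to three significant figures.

Working in km (1 km = 1000 m; c in km⁻¹ = c in m⁻¹ × 1000):
Athy: n(Z) = n₀ e^(−cZ) ⇒ n₁/n₂ = e^{c(Z₂−Z₁)} ⇒ c = ln(n₁/n₂)/(Z₂−Z₁)
c = ln(0.261/0.061) / (4.8 − 1.7) = ln(4.279) / 3.1 = 1.4536 / 3.1 = 0.4689 km⁻¹

0.000469 m⁻¹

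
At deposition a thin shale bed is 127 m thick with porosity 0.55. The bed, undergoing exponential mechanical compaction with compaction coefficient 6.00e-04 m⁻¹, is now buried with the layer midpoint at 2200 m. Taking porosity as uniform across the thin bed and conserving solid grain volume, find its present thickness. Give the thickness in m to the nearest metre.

Working in km (1 km = 1000 m; k in km⁻¹ = k in m⁻¹ × 1000):
Porosity at 2.2 km: phi = 0.55·exp(−0.6×2.2) = 0.1469
Solid-volume conservation: h(1−phi) = h₀(1−phi₀) ⇒ h = h₀·(1−phi₀)/(1−phi)
h = 0.127 × (1 − 0.55)/(1 − 0.1469) = 0.127 × 0.5275 = 0.0670 km

67 m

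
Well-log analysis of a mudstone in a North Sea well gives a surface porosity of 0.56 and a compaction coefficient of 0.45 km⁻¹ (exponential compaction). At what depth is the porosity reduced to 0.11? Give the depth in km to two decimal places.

Invert Athy's law: Z = ln(phi₀/phi) / β
Z = ln(0.56/0.11) / 0.45 = ln(5.091) / 0.45 = 1.6275 / 0.45 = 3.617 km

3.62 km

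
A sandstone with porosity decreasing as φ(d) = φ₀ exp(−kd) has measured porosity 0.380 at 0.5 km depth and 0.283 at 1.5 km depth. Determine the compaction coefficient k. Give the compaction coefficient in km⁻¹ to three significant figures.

0.295 km⁻¹

Athy: φ(d) = φ₀ e^(−kd) ⇒ φ₁/φ₂ = e^{k(d₂−d₁)} ⇒ k = ln(φ₁/φ₂)/(d₂−d₁)
k = ln(0.38/0.283) / (1.5 − 0.5) = ln(1.343) / 1 = 0.2947 / 1 = 0.2947 km⁻¹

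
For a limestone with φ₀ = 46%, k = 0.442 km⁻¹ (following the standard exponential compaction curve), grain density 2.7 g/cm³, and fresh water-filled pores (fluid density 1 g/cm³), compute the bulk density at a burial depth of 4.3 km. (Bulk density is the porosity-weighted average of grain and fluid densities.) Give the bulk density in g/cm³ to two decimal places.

Porosity at depth: φ = 0.46·exp(−0.442×4.3) = 0.46×0.1495 = 0.0688
Bulk density: ρ_b = (1−φ)ρ_g + φ·ρ_f = 0.9312×2.7 + 0.0688×1
       = 2.514 + 0.069 = 2.583 g/cm³

2.58 g/cm³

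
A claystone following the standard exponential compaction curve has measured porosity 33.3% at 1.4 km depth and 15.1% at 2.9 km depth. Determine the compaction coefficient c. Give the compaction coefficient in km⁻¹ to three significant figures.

0.527 km⁻¹

Athy: n(z) = n₀ e^(−cz) ⇒ n₁/n₂ = e^{c(z₂−z₁)} ⇒ c = ln(n₁/n₂)/(z₂−z₁)
c = ln(0.333/0.151) / (2.9 − 1.4) = ln(2.205) / 1.5 = 0.7909 / 1.5 = 0.5272 km⁻¹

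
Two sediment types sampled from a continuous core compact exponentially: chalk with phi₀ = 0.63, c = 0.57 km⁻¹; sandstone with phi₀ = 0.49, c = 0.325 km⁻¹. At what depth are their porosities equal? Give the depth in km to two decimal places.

1.03 km

Set phi₀ₐ e^(−cₐZ) = phi₀ᵦ e^(−cᵦZ) ⇒ ln(phi₀ₐ/phi₀ᵦ) = (cₐ − cᵦ)·Z
Z = ln(0.63/0.49) / (0.57 − 0.325) = 0.2513 / 0.245 = 1.026 km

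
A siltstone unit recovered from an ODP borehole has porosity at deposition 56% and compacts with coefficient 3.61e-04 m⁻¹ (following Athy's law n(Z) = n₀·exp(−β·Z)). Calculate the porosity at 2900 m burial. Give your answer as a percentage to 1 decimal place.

19.7%

Working in km (1 km = 1000 m; β in km⁻¹ = β in m⁻¹ × 1000):
n = n₀·exp(−β·Z) = 0.56 × exp(−0.361 × 2.9) = 0.56 × exp(−1.047)
  = 0.56 × 0.3510 = 0.1966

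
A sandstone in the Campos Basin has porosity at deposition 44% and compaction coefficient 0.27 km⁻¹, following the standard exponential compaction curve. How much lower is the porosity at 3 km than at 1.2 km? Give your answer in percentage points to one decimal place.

12.2 percentage points

n(1.2) = 0.44·e^(−0.27×1.2) = 0.3182
n(3) = 0.44·e^(−0.27×3) = 0.1957
Δn = 0.3182 − 0.1957 = 0.1225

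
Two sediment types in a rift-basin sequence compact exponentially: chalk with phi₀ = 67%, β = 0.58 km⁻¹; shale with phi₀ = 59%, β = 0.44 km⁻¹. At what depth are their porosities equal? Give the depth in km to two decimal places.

Set phi₀ₐ e^(−βₐd) = phi₀ᵦ e^(−βᵦd) ⇒ ln(phi₀ₐ/phi₀ᵦ) = (βₐ − βᵦ)·d
d = ln(0.67/0.59) / (0.58 − 0.44) = 0.1272 / 0.14 = 0.908 km

0.91 km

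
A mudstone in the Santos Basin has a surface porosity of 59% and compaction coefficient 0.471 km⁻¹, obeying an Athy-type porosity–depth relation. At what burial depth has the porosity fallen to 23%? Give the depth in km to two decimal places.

Invert Athy's law: d = ln(phi₀/phi) / c
d = ln(0.59/0.23) / 0.471 = ln(2.565) / 0.471 = 0.9420 / 0.471 = 2.000 km

2.00 km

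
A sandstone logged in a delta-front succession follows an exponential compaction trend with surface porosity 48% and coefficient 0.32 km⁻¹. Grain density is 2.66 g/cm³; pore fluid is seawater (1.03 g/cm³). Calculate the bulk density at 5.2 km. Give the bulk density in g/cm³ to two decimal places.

Porosity at depth: phi = 0.48·exp(−0.32×5.2) = 0.48×0.1894 = 0.0909
Bulk density: ρ_b = (1−phi)ρ_g + phi·ρ_f = 0.9091×2.66 + 0.0909×1.03
       = 2.418 + 0.094 = 2.512 g/cm³

2.51 g/cm³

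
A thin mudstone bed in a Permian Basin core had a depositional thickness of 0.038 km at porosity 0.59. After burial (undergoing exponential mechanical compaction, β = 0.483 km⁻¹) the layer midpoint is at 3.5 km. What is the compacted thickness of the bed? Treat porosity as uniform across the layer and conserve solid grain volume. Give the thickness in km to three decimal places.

0.017 km

Porosity at 3.5 km: φ = 0.59·exp(−0.483×3.5) = 0.1088
Solid-volume conservation: h(1−φ) = h₀(1−φ₀) ⇒ h = h₀·(1−φ₀)/(1−φ)
h = 0.038 × (1 − 0.59)/(1 − 0.1088) = 0.038 × 0.4601 = 0.0175 km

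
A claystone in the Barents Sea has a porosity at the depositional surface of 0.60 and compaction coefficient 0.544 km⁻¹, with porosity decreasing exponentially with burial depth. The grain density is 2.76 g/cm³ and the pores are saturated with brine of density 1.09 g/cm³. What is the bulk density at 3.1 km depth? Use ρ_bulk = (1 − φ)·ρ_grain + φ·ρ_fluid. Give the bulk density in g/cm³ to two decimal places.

2.57 g/cm³

Porosity at depth: phi = 0.6·exp(−0.544×3.1) = 0.6×0.1852 = 0.1111
Bulk density: ρ_b = (1−phi)ρ_g + phi·ρ_f = 0.8889×2.76 + 0.1111×1.09
       = 2.453 + 0.121 = 2.574 g/cm³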